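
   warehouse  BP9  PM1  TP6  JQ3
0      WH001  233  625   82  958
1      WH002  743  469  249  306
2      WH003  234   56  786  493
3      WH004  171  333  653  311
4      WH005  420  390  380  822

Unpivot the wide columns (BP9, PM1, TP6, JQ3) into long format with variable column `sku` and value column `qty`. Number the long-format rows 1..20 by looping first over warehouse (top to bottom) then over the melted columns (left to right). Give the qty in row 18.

20 rows total (5 × 4). Row 18: index ⌊(18-1)/4⌋ = 4 into warehouse → WH005; (18-1) mod 4 = 1 into the melted columns → PM1.
So row 18 is (WH005, PM1, 390); qty = 390.

390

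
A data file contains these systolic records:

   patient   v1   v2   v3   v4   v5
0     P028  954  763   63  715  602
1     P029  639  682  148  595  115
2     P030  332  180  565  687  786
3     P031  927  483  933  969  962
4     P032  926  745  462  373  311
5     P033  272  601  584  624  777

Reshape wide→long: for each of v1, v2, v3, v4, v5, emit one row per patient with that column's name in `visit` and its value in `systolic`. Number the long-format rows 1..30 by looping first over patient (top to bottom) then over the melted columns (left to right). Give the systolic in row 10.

30 rows total (6 × 5). Row 10: index ⌊(10-1)/5⌋ = 1 into patient → P029; (10-1) mod 5 = 4 into the melted columns → v5.
So row 10 is (P029, v5, 115); systolic = 115.

115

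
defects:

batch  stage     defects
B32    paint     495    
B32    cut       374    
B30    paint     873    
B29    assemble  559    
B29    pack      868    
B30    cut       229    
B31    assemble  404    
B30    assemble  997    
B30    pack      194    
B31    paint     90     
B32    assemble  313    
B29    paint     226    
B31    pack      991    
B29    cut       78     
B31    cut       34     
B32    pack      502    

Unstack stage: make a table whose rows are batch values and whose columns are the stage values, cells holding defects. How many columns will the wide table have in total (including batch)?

1 column for batch plus 4 distinct stage values → 5 columns.

5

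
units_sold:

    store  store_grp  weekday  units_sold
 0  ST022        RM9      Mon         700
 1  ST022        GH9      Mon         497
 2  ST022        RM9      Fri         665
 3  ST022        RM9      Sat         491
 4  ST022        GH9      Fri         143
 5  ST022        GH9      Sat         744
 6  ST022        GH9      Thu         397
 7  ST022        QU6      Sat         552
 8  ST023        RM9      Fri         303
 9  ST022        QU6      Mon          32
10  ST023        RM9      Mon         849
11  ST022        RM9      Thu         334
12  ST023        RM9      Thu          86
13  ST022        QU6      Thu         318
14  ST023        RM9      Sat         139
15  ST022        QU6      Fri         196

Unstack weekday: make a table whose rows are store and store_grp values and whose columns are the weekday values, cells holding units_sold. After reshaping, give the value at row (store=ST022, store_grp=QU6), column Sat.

Wide layout: rows indexed by store and store_grp, columns are the 4 distinct weekday values (Mon, Fri, Sat, Thu).
Cell (store=ST022, store_grp=QU6, weekday=Sat) draws from the long row where store=ST022, store_grp=QU6 and weekday=Sat, which has units_sold=552.

552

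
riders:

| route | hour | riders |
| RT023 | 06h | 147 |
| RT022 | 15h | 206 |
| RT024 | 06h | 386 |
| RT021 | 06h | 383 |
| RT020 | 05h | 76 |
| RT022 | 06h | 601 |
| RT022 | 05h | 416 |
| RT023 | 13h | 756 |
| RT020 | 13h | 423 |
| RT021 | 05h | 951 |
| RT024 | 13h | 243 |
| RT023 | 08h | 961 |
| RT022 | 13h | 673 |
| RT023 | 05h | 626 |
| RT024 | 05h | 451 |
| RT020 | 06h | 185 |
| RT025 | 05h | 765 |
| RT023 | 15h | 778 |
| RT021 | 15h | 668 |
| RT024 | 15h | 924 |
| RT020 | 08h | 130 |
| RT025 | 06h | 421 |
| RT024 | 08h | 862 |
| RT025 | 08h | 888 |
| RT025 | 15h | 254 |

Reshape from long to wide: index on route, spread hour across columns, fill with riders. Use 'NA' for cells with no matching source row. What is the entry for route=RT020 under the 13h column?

The long row with route=RT020, hour=13h has riders=423.

423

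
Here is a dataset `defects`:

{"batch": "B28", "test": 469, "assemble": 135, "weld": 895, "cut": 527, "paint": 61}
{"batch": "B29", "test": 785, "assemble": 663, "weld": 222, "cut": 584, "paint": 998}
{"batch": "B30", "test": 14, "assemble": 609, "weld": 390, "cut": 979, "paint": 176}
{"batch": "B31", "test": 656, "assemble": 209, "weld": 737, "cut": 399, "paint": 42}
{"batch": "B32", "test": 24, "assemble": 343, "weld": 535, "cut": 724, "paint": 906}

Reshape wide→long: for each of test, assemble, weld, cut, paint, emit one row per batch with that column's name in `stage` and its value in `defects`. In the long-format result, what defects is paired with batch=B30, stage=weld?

Unpivoting turns each (batch, wide-column) pair into one long row.
The wide cell at row B30, column weld holds 390, so the long row (B30, weld) has defects=390.

390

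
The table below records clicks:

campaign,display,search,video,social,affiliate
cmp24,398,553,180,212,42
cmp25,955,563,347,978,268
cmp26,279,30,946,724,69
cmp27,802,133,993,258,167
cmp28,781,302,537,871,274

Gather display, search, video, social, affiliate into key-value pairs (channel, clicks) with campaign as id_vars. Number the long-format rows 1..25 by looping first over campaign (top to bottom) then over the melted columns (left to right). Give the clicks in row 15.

69

25 rows total (5 × 5). Row 15: index ⌊(15-1)/5⌋ = 2 into campaign → cmp26; (15-1) mod 5 = 4 into the melted columns → affiliate.
So row 15 is (cmp26, affiliate, 69); clicks = 69.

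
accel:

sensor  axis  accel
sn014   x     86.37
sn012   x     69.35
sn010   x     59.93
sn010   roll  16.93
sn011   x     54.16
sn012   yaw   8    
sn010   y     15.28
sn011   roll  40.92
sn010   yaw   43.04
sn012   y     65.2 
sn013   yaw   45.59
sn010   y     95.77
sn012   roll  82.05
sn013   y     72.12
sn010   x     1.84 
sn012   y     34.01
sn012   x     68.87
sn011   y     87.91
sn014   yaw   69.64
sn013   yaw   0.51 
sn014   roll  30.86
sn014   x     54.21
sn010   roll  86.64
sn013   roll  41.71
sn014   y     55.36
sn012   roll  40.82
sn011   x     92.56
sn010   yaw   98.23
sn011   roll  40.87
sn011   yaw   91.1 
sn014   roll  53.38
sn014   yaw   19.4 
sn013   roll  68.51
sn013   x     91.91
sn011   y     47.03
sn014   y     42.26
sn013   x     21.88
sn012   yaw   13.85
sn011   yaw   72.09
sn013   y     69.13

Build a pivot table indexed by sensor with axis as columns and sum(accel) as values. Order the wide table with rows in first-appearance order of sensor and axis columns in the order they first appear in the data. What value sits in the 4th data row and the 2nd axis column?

81.79

With rows in first-appearance order of sensor, row 4 is sensor=sn011. axis columns in first-appearance order: x, roll, yaw, y; column 2 is roll.
Long rows with sensor=sn011, axis=roll: 40.92 + 40.87 = 81.79.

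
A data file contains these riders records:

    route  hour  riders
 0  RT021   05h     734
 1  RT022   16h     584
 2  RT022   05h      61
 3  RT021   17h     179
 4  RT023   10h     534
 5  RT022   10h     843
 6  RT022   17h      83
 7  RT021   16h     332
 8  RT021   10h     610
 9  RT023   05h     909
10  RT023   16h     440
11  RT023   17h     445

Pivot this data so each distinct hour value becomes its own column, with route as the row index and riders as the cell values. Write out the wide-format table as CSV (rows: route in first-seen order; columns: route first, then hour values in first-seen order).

Columns: route plus the 4 distinct hour values (05h, 16h, 17h, 10h).
For example, row RT021 column 05h takes riders=734 from the long row (RT021, 05h).

route,05h,16h,17h,10h
RT021,734,332,179,610
RT022,61,584,83,843
RT023,909,440,445,534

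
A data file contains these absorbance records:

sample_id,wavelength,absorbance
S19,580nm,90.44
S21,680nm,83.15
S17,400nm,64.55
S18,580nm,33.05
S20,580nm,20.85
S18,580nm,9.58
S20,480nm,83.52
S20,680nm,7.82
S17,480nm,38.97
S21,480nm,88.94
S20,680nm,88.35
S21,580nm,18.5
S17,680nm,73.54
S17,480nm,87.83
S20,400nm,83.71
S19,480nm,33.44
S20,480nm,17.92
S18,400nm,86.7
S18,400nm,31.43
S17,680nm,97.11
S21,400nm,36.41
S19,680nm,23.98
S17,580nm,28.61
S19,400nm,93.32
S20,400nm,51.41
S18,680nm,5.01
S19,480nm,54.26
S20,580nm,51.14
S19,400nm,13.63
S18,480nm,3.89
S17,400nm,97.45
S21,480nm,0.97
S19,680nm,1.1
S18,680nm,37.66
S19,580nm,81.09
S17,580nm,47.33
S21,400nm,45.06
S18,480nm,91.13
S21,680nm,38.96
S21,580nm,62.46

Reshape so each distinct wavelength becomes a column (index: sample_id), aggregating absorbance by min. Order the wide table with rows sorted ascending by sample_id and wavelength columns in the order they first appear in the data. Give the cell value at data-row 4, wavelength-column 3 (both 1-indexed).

With rows sorted ascending by sample_id, row 4 is sample_id=S20. wavelength columns in first-appearance order: 580nm, 680nm, 400nm, 480nm; column 3 is 400nm.
Long rows with sample_id=S20, wavelength=400nm: min(83.71, 51.41) = 51.41.

51.41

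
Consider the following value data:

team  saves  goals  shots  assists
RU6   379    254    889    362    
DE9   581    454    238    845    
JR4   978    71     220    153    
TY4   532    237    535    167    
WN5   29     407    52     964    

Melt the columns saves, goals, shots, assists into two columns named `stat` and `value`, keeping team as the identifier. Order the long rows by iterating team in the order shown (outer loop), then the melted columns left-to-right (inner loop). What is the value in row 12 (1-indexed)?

20 rows total (5 × 4). Row 12: index ⌊(12-1)/4⌋ = 2 into team → JR4; (12-1) mod 4 = 3 into the melted columns → assists.
So row 12 is (JR4, assists, 153); value = 153.

153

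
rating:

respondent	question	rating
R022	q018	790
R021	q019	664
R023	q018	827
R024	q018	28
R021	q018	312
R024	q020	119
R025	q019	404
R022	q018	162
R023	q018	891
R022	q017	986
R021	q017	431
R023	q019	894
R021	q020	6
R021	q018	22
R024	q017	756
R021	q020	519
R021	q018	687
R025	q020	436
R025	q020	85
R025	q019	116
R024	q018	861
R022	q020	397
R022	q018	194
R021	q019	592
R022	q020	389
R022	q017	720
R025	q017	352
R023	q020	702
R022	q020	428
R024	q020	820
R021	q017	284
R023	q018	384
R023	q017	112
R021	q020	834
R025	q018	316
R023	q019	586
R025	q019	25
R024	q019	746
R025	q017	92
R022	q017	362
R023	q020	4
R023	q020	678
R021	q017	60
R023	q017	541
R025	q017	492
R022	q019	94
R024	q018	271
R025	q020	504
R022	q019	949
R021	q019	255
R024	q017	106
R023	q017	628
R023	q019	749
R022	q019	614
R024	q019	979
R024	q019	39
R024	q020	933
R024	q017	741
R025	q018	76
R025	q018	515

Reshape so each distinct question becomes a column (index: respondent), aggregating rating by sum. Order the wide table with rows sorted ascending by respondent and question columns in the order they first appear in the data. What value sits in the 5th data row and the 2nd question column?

With rows sorted ascending by respondent, row 5 is respondent=R025. question columns in first-appearance order: q018, q019, q020, q017; column 2 is q019.
Long rows with respondent=R025, question=q019: 404 + 116 + 25 = 545.

545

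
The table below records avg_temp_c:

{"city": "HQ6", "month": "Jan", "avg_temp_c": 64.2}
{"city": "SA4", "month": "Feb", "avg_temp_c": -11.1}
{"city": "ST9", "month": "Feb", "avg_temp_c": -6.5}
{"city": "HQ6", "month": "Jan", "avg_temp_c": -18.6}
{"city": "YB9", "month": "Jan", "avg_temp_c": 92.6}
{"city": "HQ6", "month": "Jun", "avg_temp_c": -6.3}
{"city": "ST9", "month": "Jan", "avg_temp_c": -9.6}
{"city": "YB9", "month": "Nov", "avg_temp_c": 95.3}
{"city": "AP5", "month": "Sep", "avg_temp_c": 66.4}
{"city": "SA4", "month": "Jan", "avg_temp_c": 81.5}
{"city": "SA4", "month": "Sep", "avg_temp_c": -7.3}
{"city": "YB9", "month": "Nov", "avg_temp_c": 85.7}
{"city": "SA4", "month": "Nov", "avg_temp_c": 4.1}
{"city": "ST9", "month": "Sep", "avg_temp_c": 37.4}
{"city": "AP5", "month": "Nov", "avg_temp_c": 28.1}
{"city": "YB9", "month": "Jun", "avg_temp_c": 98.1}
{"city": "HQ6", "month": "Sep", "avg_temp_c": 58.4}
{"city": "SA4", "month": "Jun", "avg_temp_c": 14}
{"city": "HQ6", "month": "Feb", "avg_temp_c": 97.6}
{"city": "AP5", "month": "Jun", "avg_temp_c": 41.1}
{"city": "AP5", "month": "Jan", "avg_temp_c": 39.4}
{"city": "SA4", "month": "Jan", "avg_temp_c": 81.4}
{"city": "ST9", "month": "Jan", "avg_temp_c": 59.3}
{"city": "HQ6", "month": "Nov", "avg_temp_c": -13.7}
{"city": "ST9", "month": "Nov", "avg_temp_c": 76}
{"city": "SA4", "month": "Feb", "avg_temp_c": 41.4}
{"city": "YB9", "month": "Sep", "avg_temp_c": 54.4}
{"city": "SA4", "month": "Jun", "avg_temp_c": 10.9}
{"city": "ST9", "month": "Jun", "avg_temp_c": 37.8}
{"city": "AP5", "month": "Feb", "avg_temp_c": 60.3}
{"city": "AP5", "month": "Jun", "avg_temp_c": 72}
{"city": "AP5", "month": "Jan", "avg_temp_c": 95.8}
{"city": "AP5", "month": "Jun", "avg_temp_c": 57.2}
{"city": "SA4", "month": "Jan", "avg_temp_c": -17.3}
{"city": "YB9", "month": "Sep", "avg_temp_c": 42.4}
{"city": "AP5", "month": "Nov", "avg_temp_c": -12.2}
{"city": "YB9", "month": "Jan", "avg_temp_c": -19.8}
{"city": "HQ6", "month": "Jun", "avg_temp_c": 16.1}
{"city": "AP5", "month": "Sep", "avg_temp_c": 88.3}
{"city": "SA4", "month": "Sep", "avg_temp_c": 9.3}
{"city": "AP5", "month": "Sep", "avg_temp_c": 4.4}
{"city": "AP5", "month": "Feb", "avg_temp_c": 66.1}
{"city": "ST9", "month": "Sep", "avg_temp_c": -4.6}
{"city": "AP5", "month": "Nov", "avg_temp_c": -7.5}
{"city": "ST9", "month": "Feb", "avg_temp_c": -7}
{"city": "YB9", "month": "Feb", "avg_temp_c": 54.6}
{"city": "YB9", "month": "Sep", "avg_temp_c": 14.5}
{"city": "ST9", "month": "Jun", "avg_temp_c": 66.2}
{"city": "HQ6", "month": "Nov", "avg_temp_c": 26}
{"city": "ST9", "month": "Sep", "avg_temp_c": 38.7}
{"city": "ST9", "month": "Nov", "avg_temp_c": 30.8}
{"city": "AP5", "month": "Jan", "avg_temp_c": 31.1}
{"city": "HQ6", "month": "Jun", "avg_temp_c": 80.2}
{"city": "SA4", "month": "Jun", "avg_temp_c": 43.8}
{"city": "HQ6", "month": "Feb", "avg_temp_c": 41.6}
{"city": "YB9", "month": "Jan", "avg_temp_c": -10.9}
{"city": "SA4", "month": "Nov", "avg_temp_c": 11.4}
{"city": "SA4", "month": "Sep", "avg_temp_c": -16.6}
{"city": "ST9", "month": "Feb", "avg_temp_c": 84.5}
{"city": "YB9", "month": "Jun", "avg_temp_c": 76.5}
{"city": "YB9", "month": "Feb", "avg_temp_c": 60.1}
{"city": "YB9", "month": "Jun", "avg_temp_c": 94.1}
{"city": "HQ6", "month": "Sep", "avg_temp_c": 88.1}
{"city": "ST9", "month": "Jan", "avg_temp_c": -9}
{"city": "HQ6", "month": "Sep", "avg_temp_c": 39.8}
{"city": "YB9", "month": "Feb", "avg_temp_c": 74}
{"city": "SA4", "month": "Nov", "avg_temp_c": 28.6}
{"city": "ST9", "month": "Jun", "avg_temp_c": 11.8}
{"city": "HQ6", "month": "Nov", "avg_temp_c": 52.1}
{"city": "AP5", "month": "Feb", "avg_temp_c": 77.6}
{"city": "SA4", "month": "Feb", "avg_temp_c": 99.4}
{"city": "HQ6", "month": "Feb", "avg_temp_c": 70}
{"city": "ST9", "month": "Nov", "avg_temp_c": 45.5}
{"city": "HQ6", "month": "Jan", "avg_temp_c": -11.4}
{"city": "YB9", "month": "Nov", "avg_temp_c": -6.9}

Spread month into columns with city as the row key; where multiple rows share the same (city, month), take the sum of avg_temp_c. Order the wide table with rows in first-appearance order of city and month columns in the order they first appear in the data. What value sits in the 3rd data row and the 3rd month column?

With rows in first-appearance order of city, row 3 is city=ST9. month columns in first-appearance order: Jan, Feb, Jun, Nov, Sep; column 3 is Jun.
Long rows with city=ST9, month=Jun: 37.8 + 66.2 + 11.8 = 115.8.

115.8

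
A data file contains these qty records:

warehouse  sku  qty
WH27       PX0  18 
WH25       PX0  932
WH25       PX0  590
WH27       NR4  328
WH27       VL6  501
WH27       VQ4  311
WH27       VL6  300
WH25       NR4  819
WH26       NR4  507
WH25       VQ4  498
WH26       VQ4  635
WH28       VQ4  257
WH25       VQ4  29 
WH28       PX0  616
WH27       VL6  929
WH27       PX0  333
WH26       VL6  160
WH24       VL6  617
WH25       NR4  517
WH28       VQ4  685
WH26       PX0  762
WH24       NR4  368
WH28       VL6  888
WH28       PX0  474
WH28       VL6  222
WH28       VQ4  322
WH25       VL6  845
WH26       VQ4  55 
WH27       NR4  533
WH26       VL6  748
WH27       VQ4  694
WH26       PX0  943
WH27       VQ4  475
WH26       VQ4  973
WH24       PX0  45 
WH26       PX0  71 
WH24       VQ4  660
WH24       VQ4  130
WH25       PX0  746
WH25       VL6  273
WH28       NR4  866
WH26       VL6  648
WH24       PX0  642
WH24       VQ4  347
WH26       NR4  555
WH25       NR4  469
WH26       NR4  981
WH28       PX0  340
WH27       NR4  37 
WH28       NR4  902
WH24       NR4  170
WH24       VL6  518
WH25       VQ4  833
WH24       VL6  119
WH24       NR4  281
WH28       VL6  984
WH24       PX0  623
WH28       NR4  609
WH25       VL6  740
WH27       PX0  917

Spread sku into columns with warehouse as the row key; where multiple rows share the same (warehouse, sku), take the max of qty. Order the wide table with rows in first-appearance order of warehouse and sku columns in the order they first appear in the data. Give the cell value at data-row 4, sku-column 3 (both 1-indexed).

984

With rows in first-appearance order of warehouse, row 4 is warehouse=WH28. sku columns in first-appearance order: PX0, NR4, VL6, VQ4; column 3 is VL6.
Long rows with warehouse=WH28, sku=VL6: max(888, 222, 984) = 984.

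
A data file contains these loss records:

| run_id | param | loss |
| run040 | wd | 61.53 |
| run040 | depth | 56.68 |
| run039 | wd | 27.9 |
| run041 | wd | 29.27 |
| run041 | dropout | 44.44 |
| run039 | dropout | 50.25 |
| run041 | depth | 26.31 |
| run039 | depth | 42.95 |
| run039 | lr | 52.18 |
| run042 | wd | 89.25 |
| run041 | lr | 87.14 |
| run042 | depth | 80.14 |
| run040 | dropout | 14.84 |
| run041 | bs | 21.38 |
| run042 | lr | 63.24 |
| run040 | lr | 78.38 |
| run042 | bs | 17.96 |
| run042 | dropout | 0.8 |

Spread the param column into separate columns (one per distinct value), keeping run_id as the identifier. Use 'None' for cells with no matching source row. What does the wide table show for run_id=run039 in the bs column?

No long-format row has run_id=run039 and param=bs, so the cell is None.

None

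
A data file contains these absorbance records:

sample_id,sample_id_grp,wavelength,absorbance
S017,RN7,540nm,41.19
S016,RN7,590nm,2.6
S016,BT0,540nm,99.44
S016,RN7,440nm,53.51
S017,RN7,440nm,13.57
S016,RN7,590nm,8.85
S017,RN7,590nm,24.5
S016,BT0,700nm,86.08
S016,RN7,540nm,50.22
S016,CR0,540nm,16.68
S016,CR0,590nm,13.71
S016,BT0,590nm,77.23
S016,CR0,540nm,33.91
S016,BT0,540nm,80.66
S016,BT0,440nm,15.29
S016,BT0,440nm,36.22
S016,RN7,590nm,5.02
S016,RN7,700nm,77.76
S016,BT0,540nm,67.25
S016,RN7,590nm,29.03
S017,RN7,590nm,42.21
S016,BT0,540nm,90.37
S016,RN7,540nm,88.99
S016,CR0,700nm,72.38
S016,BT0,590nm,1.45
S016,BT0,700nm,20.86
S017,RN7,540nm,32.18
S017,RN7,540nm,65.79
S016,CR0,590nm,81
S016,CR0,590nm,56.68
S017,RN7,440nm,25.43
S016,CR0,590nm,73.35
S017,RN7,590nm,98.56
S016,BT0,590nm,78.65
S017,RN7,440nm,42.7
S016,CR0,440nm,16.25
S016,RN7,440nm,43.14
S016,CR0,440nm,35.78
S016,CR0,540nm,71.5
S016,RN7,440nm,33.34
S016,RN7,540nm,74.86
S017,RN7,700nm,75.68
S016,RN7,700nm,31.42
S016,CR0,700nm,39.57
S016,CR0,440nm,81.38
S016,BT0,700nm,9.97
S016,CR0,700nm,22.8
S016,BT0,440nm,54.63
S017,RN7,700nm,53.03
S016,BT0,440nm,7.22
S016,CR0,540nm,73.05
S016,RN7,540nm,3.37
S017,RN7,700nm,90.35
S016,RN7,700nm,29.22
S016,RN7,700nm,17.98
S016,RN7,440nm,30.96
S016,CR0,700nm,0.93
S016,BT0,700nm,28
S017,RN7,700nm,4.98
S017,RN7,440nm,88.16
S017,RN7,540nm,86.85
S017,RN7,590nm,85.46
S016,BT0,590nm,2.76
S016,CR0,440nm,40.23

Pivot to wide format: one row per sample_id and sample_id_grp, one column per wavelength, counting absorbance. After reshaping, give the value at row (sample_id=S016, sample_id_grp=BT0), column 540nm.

4

Rows with sample_id=S016, sample_id_grp=BT0 and wavelength=540nm: absorbance values are 99.44, 80.66, 67.25, 90.37.
4 rows match — count = 4.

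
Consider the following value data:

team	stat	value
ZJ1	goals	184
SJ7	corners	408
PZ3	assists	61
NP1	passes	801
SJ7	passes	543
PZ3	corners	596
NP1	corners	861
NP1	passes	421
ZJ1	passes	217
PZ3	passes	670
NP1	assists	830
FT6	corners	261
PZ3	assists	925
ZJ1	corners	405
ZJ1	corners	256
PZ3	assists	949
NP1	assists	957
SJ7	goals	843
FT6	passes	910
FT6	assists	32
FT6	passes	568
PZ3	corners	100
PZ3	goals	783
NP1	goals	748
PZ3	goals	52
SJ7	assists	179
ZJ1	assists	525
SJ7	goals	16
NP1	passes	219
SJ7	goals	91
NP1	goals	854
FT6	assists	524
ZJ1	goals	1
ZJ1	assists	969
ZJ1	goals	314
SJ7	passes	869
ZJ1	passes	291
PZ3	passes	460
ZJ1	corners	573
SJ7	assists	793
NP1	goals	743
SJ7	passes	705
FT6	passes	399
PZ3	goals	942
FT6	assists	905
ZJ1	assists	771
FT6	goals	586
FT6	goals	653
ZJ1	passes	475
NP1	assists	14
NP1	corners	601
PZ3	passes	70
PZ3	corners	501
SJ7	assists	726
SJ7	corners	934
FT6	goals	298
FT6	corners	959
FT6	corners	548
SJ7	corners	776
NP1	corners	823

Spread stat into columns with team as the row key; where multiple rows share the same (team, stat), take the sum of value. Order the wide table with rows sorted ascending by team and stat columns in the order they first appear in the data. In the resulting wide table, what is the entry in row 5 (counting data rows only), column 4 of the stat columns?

983

With rows sorted ascending by team, row 5 is team=ZJ1. stat columns in first-appearance order: goals, corners, assists, passes; column 4 is passes.
Long rows with team=ZJ1, stat=passes: 217 + 291 + 475 = 983.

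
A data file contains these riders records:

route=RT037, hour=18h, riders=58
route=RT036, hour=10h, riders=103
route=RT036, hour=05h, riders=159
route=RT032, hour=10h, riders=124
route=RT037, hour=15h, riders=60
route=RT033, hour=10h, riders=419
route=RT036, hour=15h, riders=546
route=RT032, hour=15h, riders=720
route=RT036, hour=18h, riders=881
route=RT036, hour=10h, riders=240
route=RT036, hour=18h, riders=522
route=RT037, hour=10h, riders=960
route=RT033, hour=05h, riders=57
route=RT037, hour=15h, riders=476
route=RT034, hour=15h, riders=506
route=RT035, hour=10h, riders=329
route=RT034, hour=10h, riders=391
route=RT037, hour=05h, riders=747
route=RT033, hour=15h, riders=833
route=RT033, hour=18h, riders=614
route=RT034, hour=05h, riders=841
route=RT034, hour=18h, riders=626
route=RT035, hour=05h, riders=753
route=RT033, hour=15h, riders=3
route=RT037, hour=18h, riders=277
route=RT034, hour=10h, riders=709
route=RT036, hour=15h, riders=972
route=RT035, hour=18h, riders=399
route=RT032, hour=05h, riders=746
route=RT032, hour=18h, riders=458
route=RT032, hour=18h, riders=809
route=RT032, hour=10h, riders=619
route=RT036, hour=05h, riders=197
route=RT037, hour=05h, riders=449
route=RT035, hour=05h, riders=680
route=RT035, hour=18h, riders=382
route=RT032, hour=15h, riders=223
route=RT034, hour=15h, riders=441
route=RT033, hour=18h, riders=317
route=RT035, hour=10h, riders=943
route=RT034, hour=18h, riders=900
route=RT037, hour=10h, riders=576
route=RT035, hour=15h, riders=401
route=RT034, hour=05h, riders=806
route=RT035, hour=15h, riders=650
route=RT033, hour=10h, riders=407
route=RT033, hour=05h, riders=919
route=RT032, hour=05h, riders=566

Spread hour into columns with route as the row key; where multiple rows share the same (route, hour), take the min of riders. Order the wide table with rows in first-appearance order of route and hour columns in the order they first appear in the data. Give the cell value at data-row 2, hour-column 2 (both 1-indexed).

With rows in first-appearance order of route, row 2 is route=RT036. hour columns in first-appearance order: 18h, 10h, 05h, 15h; column 2 is 10h.
Long rows with route=RT036, hour=10h: min(103, 240) = 103.

103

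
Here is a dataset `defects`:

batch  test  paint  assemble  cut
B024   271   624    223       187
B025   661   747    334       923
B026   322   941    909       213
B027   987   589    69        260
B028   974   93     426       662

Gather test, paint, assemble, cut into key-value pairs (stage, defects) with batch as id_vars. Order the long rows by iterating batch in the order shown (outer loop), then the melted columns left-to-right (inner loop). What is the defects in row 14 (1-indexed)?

20 rows total (5 × 4). Row 14: index ⌊(14-1)/4⌋ = 3 into batch → B027; (14-1) mod 4 = 1 into the melted columns → paint.
So row 14 is (B027, paint, 589); defects = 589.

589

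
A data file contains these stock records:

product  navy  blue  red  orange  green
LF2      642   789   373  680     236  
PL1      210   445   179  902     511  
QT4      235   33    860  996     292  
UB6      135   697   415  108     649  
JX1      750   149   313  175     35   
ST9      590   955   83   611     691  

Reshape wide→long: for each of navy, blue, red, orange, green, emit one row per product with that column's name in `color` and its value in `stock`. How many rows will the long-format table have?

6 product values × 5 melted columns = 30 rows.

30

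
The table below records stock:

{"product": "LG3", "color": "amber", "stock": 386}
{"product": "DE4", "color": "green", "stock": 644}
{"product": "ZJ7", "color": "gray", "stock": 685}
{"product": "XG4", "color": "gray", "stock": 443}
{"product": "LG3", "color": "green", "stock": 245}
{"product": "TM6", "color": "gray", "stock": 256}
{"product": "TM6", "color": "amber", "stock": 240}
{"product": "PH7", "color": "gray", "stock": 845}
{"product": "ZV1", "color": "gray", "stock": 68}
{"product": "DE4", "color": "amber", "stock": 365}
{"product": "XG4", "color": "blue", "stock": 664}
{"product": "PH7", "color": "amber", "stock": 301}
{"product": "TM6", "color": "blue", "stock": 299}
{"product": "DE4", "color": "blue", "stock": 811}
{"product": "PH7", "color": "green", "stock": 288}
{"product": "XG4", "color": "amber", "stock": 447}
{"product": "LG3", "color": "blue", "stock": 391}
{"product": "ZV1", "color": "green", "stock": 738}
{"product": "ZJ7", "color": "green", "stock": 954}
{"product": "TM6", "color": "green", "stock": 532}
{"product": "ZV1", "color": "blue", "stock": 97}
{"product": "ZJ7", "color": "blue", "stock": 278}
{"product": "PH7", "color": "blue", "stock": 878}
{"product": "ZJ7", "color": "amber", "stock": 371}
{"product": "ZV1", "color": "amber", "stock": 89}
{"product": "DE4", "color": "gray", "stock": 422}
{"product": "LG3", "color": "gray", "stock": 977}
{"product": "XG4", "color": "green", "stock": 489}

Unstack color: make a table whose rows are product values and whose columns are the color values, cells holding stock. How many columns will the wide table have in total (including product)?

5

1 column for product plus 4 distinct color values → 5 columns.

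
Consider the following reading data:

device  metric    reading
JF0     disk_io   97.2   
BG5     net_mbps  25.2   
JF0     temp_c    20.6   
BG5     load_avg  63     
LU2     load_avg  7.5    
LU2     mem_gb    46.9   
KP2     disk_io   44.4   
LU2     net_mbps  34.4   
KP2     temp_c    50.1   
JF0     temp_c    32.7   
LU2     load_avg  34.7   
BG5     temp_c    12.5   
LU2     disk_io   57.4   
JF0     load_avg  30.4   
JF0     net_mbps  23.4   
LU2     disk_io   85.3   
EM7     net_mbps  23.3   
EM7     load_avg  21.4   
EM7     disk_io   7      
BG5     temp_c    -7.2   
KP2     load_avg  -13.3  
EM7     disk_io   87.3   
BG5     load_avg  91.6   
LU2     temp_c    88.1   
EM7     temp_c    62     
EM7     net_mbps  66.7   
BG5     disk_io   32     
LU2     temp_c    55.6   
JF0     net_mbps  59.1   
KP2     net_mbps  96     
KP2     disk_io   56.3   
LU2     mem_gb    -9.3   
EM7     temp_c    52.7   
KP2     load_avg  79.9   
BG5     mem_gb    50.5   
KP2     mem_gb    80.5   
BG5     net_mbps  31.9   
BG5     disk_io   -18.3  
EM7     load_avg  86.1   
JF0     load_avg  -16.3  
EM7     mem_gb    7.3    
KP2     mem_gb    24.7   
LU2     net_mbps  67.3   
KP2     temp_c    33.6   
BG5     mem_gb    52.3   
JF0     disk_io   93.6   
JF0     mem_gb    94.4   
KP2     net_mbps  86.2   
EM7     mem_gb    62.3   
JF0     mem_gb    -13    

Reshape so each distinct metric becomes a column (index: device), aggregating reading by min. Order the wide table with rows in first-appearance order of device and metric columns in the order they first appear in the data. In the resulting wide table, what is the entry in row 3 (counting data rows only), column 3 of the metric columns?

With rows in first-appearance order of device, row 3 is device=LU2. metric columns in first-appearance order: disk_io, net_mbps, temp_c, load_avg, mem_gb; column 3 is temp_c.
Long rows with device=LU2, metric=temp_c: min(88.1, 55.6) = 55.6.

55.6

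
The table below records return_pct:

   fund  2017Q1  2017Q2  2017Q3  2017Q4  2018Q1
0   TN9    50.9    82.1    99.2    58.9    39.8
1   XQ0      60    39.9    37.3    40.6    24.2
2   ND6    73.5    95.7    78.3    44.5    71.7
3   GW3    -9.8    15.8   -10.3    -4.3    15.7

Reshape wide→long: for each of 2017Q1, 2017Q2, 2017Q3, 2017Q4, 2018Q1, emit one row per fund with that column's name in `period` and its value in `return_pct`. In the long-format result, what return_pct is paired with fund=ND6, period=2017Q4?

44.5

Unpivoting turns each (fund, wide-column) pair into one long row.
The wide cell at row ND6, column 2017Q4 holds 44.5, so the long row (ND6, 2017Q4) has return_pct=44.5.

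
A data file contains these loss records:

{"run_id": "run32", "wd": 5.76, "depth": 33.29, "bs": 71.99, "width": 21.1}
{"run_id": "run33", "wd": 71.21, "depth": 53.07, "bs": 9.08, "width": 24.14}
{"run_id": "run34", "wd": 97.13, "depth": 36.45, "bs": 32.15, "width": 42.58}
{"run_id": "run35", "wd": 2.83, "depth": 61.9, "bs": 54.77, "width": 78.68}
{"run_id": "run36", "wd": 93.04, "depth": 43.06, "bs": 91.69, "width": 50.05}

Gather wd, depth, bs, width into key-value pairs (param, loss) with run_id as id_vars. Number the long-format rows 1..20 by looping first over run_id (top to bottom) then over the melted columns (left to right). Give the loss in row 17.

93.04

20 rows total (5 × 4). Row 17: index ⌊(17-1)/4⌋ = 4 into run_id → run36; (17-1) mod 4 = 0 into the melted columns → wd.
So row 17 is (run36, wd, 93.04); loss = 93.04.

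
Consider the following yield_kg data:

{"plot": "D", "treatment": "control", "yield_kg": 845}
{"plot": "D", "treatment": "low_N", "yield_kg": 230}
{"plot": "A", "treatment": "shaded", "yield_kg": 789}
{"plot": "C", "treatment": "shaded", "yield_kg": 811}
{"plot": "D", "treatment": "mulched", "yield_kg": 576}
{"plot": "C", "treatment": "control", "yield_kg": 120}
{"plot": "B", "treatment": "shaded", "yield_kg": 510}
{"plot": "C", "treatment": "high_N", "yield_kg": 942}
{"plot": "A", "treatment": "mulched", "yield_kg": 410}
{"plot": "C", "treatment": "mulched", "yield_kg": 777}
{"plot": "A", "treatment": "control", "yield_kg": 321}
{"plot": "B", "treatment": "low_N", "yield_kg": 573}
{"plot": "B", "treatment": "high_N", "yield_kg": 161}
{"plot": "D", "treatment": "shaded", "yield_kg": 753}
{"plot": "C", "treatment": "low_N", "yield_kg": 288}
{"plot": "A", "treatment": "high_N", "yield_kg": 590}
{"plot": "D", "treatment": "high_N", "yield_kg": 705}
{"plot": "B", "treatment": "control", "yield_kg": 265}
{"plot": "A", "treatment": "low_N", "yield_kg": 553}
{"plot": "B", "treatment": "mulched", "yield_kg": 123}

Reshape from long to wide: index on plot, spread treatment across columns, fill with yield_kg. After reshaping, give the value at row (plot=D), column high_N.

Wide layout: rows indexed by plot, columns are the 5 distinct treatment values (control, low_N, shaded, mulched, high_N).
Cell (plot=D, treatment=high_N) draws from the long row where plot=D and treatment=high_N, which has yield_kg=705.

705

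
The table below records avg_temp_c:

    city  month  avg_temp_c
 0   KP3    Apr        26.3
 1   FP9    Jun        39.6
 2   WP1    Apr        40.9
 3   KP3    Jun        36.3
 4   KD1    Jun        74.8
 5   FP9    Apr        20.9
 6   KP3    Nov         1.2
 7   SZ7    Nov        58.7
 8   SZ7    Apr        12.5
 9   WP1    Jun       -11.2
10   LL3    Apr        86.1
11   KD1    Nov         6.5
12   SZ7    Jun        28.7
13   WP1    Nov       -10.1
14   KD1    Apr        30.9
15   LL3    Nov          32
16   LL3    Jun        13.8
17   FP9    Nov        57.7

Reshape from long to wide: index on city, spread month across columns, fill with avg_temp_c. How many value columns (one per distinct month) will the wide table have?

3 distinct month values: Jun, Apr, Nov.

3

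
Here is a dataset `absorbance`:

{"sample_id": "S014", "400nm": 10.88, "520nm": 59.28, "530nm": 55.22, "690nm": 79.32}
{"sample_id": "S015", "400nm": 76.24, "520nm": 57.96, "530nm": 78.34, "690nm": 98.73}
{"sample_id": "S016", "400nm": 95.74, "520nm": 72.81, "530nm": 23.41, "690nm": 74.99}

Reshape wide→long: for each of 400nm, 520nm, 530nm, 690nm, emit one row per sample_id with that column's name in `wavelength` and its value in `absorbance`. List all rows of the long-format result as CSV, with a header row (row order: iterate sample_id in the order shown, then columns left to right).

Each (sample_id, column) pair becomes one row: 3 × 4 = 12 rows.
For example, (S014, 400nm) → absorbance=10.88.

sample_id,wavelength,absorbance
S014,400nm,10.88
S014,520nm,59.28
S014,530nm,55.22
S014,690nm,79.32
S015,400nm,76.24
S015,520nm,57.96
S015,530nm,78.34
S015,690nm,98.73
S016,400nm,95.74
S016,520nm,72.81
S016,530nm,23.41
S016,690nm,74.99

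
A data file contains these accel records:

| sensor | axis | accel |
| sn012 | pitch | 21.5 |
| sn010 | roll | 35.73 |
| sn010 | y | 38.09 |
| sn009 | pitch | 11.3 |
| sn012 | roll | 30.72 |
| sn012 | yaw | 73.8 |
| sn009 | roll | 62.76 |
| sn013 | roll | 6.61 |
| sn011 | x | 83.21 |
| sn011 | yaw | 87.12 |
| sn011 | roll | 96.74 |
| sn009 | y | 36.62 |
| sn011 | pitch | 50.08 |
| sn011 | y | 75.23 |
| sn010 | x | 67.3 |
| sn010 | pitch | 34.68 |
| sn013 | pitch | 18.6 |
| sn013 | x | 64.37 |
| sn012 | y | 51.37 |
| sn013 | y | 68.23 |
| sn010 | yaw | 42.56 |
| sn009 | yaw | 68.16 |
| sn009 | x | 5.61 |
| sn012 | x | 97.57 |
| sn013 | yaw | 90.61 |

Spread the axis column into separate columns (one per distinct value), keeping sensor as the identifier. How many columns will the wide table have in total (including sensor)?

6

1 column for sensor plus 5 distinct axis values → 6 columns.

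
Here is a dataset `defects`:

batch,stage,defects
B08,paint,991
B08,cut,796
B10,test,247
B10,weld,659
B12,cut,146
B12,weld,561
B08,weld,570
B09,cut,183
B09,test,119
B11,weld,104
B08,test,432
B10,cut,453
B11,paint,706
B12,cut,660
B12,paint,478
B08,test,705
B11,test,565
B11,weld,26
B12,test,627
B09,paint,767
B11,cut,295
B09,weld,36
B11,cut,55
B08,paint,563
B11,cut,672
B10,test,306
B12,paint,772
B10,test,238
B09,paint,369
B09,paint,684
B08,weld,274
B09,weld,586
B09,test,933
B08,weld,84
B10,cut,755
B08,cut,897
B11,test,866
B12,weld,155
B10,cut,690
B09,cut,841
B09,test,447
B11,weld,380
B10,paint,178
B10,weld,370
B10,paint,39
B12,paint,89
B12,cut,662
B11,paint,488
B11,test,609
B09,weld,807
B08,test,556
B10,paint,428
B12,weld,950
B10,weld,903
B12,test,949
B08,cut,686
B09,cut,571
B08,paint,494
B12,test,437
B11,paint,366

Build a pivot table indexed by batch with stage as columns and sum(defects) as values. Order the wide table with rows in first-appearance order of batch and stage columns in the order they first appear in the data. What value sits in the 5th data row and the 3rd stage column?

With rows in first-appearance order of batch, row 5 is batch=B11. stage columns in first-appearance order: paint, cut, test, weld; column 3 is test.
Long rows with batch=B11, stage=test: 565 + 866 + 609 = 2040.

2040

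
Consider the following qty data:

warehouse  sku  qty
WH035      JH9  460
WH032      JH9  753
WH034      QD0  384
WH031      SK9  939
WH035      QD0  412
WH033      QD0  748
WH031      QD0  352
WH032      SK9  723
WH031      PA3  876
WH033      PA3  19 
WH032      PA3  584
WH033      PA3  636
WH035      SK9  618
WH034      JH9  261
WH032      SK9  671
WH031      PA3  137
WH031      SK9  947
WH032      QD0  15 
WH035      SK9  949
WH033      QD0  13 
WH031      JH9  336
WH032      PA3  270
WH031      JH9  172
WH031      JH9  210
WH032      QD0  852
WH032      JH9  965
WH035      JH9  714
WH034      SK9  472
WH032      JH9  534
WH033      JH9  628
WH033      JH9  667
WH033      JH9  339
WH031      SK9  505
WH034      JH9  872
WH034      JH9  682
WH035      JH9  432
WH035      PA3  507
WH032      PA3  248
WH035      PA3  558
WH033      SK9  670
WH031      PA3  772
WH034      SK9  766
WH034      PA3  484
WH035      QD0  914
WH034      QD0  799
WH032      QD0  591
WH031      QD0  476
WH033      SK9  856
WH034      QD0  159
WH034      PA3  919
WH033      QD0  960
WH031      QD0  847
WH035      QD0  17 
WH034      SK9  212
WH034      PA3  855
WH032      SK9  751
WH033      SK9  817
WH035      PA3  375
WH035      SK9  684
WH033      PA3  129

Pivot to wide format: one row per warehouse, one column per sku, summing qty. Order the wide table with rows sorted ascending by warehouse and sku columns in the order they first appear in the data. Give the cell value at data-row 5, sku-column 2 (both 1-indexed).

With rows sorted ascending by warehouse, row 5 is warehouse=WH035. sku columns in first-appearance order: JH9, QD0, SK9, PA3; column 2 is QD0.
Long rows with warehouse=WH035, sku=QD0: 412 + 914 + 17 = 1343.

1343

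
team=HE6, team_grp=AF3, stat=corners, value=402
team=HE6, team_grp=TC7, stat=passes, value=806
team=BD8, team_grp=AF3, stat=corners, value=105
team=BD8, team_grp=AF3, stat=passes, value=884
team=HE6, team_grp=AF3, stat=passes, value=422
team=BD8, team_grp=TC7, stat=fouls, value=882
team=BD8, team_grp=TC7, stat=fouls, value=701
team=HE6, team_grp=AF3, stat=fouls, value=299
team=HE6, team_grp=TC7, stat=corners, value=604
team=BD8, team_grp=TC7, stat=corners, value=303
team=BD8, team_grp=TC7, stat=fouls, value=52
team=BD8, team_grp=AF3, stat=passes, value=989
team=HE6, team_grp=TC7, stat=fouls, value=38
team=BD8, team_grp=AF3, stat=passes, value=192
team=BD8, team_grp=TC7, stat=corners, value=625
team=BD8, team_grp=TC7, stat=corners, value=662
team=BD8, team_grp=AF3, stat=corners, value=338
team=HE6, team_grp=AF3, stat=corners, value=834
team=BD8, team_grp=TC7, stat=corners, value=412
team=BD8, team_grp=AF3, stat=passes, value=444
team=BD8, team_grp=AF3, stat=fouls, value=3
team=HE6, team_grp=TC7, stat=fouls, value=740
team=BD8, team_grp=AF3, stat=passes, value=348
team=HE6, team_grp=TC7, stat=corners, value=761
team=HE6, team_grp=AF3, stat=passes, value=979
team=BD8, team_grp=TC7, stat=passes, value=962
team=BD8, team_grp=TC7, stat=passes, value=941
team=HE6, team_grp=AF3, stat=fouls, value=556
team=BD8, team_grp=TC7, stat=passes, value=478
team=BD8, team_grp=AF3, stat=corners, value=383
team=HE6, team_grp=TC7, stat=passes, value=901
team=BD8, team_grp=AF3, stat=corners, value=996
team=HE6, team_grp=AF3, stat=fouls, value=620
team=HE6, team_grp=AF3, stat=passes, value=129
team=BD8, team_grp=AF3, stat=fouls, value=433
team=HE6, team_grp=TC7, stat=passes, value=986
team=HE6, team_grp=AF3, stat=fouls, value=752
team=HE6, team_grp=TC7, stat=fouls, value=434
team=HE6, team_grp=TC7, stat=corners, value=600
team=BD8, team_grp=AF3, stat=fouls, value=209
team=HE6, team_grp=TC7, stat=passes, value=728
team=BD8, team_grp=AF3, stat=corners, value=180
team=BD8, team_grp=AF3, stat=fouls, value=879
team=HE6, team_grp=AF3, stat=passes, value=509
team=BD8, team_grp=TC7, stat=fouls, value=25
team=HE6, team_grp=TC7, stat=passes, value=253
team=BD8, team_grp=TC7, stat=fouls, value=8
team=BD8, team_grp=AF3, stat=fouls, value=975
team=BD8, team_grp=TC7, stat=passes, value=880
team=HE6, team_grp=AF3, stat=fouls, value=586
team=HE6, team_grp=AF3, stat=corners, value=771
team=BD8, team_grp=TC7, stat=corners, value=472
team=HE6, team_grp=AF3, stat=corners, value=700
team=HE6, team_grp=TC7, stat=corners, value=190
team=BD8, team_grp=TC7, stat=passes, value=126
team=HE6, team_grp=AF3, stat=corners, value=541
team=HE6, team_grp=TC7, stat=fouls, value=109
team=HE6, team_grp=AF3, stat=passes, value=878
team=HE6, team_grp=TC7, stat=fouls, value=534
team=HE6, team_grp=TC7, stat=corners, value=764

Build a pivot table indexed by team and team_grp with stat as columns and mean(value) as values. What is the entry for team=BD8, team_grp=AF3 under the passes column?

571.40

Rows with team=BD8, team_grp=AF3 and stat=passes: value values are 884, 989, 192, 444, 348.
(884 + 989 + 192 + 444 + 348) / 5 = 571.40.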